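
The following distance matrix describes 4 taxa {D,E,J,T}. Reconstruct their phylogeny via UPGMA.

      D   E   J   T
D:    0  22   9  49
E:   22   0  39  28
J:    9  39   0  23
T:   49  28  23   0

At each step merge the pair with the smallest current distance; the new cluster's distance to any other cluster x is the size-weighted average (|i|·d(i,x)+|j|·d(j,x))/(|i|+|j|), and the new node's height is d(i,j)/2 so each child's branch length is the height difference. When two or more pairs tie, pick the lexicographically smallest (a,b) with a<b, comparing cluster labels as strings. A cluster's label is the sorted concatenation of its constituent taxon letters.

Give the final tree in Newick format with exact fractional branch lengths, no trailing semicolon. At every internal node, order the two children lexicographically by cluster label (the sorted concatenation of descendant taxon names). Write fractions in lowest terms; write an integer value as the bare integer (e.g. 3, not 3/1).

1. join D+J (d=9) ⇒ DJ; edges |D|=9/2, |J|=9/2
  updated: d(DJ,E)=61/2, d(DJ,T)=36
2. join E+T (d=28) ⇒ ET; edges |E|=14, |T|=14
  updated: d(DJ,ET)=133/4
3. join DJ+ET (d=133/4) ⇒ DEJT; edges |DJ|=97/8, |ET|=21/8
final tree: ((D:9/2,J:9/2):97/8,(E:14,T:14):21/8)
total length: 207/4

((D:9/2,J:9/2):97/8,(E:14,T:14):21/8)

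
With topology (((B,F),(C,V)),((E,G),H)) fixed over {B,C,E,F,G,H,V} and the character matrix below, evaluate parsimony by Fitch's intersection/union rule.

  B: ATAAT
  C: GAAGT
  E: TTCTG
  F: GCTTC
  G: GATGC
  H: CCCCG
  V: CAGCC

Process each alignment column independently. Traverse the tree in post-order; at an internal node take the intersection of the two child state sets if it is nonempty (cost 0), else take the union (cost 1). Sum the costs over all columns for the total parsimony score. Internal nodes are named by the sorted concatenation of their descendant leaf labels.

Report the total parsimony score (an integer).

21

[col 0] BF: children B:{A}, F:{G} ∪→ {A,G}; cost 1
[col 0] CV: children C:{G}, V:{C} ∪→ {C,G}; cost 1
[col 0] BCFV: children BF:{A,G}, CV:{C,G} ∩→ {G}; cost 0
[col 0] EG: children E:{T}, G:{G} ∪→ {G,T}; cost 1
[col 0] EGH: children EG:{G,T}, H:{C} ∪→ {C,G,T}; cost 1
[col 0] BCEFGHV: children BCFV:{G}, EGH:{C,G,T} ∩→ {G}; cost 0
[col 1] BF: children B:{T}, F:{C} ∪→ {C,T}; cost 1
[col 1] CV: children C:{A}, V:{A} ∩→ {A}; cost 0
[col 1] BCFV: children BF:{C,T}, CV:{A} ∪→ {A,C,T}; cost 1
[col 1] EG: children E:{T}, G:{A} ∪→ {A,T}; cost 1
[col 1] EGH: children EG:{A,T}, H:{C} ∪→ {A,C,T}; cost 1
[col 1] BCEFGHV: children BCFV:{A,C,T}, EGH:{A,C,T} ∩→ {A,C,T}; cost 0
[col 2] BF: children B:{A}, F:{T} ∪→ {A,T}; cost 1
[col 2] CV: children C:{A}, V:{G} ∪→ {A,G}; cost 1
[col 2] BCFV: children BF:{A,T}, CV:{A,G} ∩→ {A}; cost 0
[col 2] EG: children E:{C}, G:{T} ∪→ {C,T}; cost 1
[col 2] EGH: children EG:{C,T}, H:{C} ∩→ {C}; cost 0
[col 2] BCEFGHV: children BCFV:{A}, EGH:{C} ∪→ {A,C}; cost 1
[col 3] BF: children B:{A}, F:{T} ∪→ {A,T}; cost 1
[col 3] CV: children C:{G}, V:{C} ∪→ {C,G}; cost 1
[col 3] BCFV: children BF:{A,T}, CV:{C,G} ∪→ {A,C,G,T}; cost 1
[col 3] EG: children E:{T}, G:{G} ∪→ {G,T}; cost 1
[col 3] EGH: children EG:{G,T}, H:{C} ∪→ {C,G,T}; cost 1
[col 3] BCEFGHV: children BCFV:{A,C,G,T}, EGH:{C,G,T} ∩→ {C,G,T}; cost 0
[col 4] BF: children B:{T}, F:{C} ∪→ {C,T}; cost 1
[col 4] CV: children C:{T}, V:{C} ∪→ {C,T}; cost 1
[col 4] BCFV: children BF:{C,T}, CV:{C,T} ∩→ {C,T}; cost 0
[col 4] EG: children E:{G}, G:{C} ∪→ {C,G}; cost 1
[col 4] EGH: children EG:{C,G}, H:{G} ∩→ {G}; cost 0
[col 4] BCEFGHV: children BCFV:{C,T}, EGH:{G} ∪→ {C,G,T}; cost 1
per-site changes: [4, 4, 4, 5, 4]; total = 21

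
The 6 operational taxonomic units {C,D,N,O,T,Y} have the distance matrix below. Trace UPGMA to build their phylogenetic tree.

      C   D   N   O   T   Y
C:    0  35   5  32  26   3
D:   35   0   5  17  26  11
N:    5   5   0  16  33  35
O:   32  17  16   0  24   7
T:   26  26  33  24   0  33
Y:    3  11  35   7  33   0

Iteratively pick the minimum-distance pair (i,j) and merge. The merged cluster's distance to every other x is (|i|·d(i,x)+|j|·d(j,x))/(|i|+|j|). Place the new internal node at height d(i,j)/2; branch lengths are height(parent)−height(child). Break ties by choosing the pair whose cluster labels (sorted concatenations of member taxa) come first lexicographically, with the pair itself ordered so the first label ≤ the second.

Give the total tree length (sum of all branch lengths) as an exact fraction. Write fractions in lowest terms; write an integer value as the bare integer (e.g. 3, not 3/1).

step 1: merge (C,Y) at d=3; branch lengths C→3/2, Y→3/2; new cluster CY
  updated: d(CY,D)=23, d(CY,N)=20, d(CY,O)=39/2, d(CY,T)=59/2
step 2: merge (D,N) at d=5; branch lengths D→5/2, N→5/2; new cluster DN
  updated: d(CY,DN)=43/2, d(DN,O)=33/2, d(DN,T)=59/2
step 3: merge (DN,O) at d=33/2; branch lengths DN→23/4, O→33/4; new cluster DNO
  updated: d(CY,DNO)=125/6, d(DNO,T)=83/3
step 4: merge (CY,DNO) at d=125/6; branch lengths CY→107/12, DNO→13/6; new cluster CDNOY
  updated: d(CDNOY,T)=142/5
step 5: merge (CDNOY,T) at d=142/5; branch lengths CDNOY→227/60, T→71/5; new cluster CDNOTY
final tree: (((C:3/2,Y:3/2):107/12,((D:5/2,N:5/2):23/4,O:33/4):13/6):227/60,T:71/5)
total length: 766/15

766/15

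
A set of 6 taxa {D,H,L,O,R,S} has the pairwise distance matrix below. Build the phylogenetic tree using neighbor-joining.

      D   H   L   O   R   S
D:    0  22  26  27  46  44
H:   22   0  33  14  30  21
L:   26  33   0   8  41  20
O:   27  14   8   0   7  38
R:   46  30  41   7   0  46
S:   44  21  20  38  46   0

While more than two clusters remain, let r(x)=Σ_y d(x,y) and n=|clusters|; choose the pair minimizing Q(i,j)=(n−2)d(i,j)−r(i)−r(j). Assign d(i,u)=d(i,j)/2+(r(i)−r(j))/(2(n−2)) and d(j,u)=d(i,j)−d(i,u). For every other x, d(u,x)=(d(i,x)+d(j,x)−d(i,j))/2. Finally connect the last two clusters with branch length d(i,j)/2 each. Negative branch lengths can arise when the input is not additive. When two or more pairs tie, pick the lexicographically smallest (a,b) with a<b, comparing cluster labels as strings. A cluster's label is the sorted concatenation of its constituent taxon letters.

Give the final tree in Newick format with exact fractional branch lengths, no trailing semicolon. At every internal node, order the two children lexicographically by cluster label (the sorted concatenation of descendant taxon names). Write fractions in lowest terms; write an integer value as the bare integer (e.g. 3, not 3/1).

(((D:133/8,H:43/8):5/2,(L:73/12,S:167/12):15/2):49/8,(O:-6,R:13):49/8)

iteration 1: select O,R (d=7, Q=-236); attach at lengths (-6, 13); label the merged cluster OR
  updated: d(D,OR)=33, d(H,OR)=37/2, d(L,OR)=21, d(OR,S)=77/2
iteration 2: select L,S (d=20, Q=-327/2); attach at lengths (73/12, 167/12); label the merged cluster LS
  updated: d(D,LS)=25, d(H,LS)=17, d(LS,OR)=79/4
iteration 3: select D,H (d=22, Q=-187/2); attach at lengths (133/8, 43/8); label the merged cluster DH
  updated: d(DH,LS)=10, d(DH,OR)=59/4
iteration 4: select DH,LS (d=10, Q=-89/2); attach at lengths (5/2, 15/2); label the merged cluster DHLS
  updated: d(DHLS,OR)=49/4
iteration 5: select DHLS,OR (d=49/4); attach at lengths (49/8, 49/8); label the merged cluster DHLORS
final tree: (((D:133/8,H:43/8):5/2,(L:73/12,S:167/12):15/2):49/8,(O:-6,R:13):49/8)
total length: 285/4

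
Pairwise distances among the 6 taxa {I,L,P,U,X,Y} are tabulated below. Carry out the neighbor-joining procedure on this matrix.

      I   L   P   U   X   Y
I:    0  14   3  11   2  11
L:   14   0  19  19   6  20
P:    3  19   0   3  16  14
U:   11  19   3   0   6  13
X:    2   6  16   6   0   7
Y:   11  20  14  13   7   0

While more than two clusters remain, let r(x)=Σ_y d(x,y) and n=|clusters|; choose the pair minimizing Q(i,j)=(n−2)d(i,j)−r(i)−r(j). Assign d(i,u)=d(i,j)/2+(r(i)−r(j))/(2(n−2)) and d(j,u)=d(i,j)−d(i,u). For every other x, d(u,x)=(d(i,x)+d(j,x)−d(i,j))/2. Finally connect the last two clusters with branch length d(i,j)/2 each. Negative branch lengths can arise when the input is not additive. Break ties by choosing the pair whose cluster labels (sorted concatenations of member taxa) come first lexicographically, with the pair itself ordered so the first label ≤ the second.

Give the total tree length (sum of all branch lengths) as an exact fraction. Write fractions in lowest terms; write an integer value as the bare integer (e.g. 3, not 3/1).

iteration 1: select P,U (d=3, Q=-95); attach at lengths (15/8, 9/8); label the merged cluster PU
  updated: d(I,PU)=11/2, d(L,PU)=35/2, d(PU,X)=19/2, d(PU,Y)=12
iteration 2: select L,X (d=6, Q=-64); attach at lengths (17/2, -5/2); label the merged cluster LX
  updated: d(I,LX)=5, d(LX,PU)=21/2, d(LX,Y)=21/2
iteration 3: select I,PU (d=11/2, Q=-77/2); attach at lengths (9/8, 35/8); label the merged cluster IPU
  updated: d(IPU,LX)=5, d(IPU,Y)=35/4
iteration 4: select IPU,LX (d=5, Q=-97/4); attach at lengths (13/8, 27/8); label the merged cluster ILPUX
  updated: d(ILPUX,Y)=57/8
iteration 5: select ILPUX,Y (d=57/8); attach at lengths (57/16, 57/16); label the merged cluster ILPUXY
final tree: (((I:9/8,(P:15/8,U:9/8):35/8):13/8,(L:17/2,X:-5/2):27/8):57/16,Y:57/16)
total length: 213/8

213/8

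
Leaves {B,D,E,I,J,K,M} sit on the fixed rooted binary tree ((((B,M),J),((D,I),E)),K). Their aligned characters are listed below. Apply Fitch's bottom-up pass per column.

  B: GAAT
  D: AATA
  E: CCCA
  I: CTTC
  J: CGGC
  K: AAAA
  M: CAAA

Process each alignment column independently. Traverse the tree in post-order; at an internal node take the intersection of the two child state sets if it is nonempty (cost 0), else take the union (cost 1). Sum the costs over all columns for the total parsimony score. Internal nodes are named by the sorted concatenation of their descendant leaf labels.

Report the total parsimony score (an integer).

12

[col 0] BM: children B:{G}, M:{C} ∪→ {C,G}; cost 1
[col 0] BJM: children BM:{C,G}, J:{C} ∩→ {C}; cost 0
[col 0] DI: children D:{A}, I:{C} ∪→ {A,C}; cost 1
[col 0] DEI: children DI:{A,C}, E:{C} ∩→ {C}; cost 0
[col 0] BDEIJM: children BJM:{C}, DEI:{C} ∩→ {C}; cost 0
[col 0] BDEIJKM: children BDEIJM:{C}, K:{A} ∪→ {A,C}; cost 1
[col 1] BM: children B:{A}, M:{A} ∩→ {A}; cost 0
[col 1] BJM: children BM:{A}, J:{G} ∪→ {A,G}; cost 1
[col 1] DI: children D:{A}, I:{T} ∪→ {A,T}; cost 1
[col 1] DEI: children DI:{A,T}, E:{C} ∪→ {A,C,T}; cost 1
[col 1] BDEIJM: children BJM:{A,G}, DEI:{A,C,T} ∩→ {A}; cost 0
[col 1] BDEIJKM: children BDEIJM:{A}, K:{A} ∩→ {A}; cost 0
[col 2] BM: children B:{A}, M:{A} ∩→ {A}; cost 0
[col 2] BJM: children BM:{A}, J:{G} ∪→ {A,G}; cost 1
[col 2] DI: children D:{T}, I:{T} ∩→ {T}; cost 0
[col 2] DEI: children DI:{T}, E:{C} ∪→ {C,T}; cost 1
[col 2] BDEIJM: children BJM:{A,G}, DEI:{C,T} ∪→ {A,C,G,T}; cost 1
[col 2] BDEIJKM: children BDEIJM:{A,C,G,T}, K:{A} ∩→ {A}; cost 0
[col 3] BM: children B:{T}, M:{A} ∪→ {A,T}; cost 1
[col 3] BJM: children BM:{A,T}, J:{C} ∪→ {A,C,T}; cost 1
[col 3] DI: children D:{A}, I:{C} ∪→ {A,C}; cost 1
[col 3] DEI: children DI:{A,C}, E:{A} ∩→ {A}; cost 0
[col 3] BDEIJM: children BJM:{A,C,T}, DEI:{A} ∩→ {A}; cost 0
[col 3] BDEIJKM: children BDEIJM:{A}, K:{A} ∩→ {A}; cost 0
per-site changes: [3, 3, 3, 3]; total = 12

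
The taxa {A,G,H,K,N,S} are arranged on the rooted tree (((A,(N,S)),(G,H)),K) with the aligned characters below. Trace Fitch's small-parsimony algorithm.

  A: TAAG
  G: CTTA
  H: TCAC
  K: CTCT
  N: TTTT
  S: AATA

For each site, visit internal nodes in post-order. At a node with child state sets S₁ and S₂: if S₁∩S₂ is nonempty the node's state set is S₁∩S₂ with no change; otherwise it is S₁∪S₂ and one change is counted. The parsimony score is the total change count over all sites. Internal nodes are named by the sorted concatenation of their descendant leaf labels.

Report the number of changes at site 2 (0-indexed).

NS@0: {T} ∪ {A} = {A,T} (union, +1)
ANS@0: {T} ∩ {A,T} = {T} (intersection, +0)
GH@0: {C} ∪ {T} = {C,T} (union, +1)
AGHNS@0: {T} ∩ {C,T} = {T} (intersection, +0)
AGHKNS@0: {T} ∪ {C} = {C,T} (union, +1)
NS@1: {T} ∪ {A} = {A,T} (union, +1)
ANS@1: {A} ∩ {A,T} = {A} (intersection, +0)
GH@1: {T} ∪ {C} = {C,T} (union, +1)
AGHNS@1: {A} ∪ {C,T} = {A,C,T} (union, +1)
AGHKNS@1: {A,C,T} ∩ {T} = {T} (intersection, +0)
NS@2: {T} ∩ {T} = {T} (intersection, +0)
ANS@2: {A} ∪ {T} = {A,T} (union, +1)
GH@2: {T} ∪ {A} = {A,T} (union, +1)
AGHNS@2: {A,T} ∩ {A,T} = {A,T} (intersection, +0)
AGHKNS@2: {A,T} ∪ {C} = {A,C,T} (union, +1)
NS@3: {T} ∪ {A} = {A,T} (union, +1)
ANS@3: {G} ∪ {A,T} = {A,G,T} (union, +1)
GH@3: {A} ∪ {C} = {A,C} (union, +1)
AGHNS@3: {A,G,T} ∩ {A,C} = {A} (intersection, +0)
AGHKNS@3: {A} ∪ {T} = {A,T} (union, +1)
per-site changes: [3, 3, 3, 4]; total = 13

3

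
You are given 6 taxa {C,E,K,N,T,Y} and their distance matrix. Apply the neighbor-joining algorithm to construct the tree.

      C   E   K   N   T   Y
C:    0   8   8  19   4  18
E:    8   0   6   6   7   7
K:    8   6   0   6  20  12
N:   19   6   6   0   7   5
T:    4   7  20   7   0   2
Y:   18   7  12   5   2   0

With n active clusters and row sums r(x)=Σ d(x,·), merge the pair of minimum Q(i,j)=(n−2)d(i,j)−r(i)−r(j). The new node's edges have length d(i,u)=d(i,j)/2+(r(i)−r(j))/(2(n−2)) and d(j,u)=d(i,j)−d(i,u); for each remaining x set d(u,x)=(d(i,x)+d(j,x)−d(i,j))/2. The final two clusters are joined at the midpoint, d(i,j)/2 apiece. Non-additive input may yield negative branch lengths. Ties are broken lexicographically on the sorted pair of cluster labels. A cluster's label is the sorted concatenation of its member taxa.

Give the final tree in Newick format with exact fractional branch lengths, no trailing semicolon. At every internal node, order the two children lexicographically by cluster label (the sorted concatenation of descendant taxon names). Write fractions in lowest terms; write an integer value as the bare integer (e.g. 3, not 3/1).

iteration 1: select C,T (d=4, Q=-81); attach at lengths (33/8, -1/8); label the merged cluster CT
  updated: d(CT,E)=11/2, d(CT,K)=12, d(CT,N)=11, d(CT,Y)=8
iteration 2: select K,N (d=6, Q=-46); attach at lengths (13/3, 5/3); label the merged cluster KN
  updated: d(CT,KN)=17/2, d(E,KN)=3, d(KN,Y)=11/2
iteration 3: select CT,E (d=11/2, Q=-53/2); attach at lengths (35/8, 9/8); label the merged cluster CET
  updated: d(CET,KN)=3, d(CET,Y)=19/4
iteration 4: select CET,KN (d=3, Q=-53/4); attach at lengths (9/8, 15/8); label the merged cluster CEKNT
  updated: d(CEKNT,Y)=29/8
iteration 5: select CEKNT,Y (d=29/8); attach at lengths (29/16, 29/16); label the merged cluster CEKNTY
final tree: ((((C:33/8,T:-1/8):35/8,E:9/8):9/8,(K:13/3,N:5/3):15/8):29/16,Y:29/16)
total length: 177/8

((((C:33/8,T:-1/8):35/8,E:9/8):9/8,(K:13/3,N:5/3):15/8):29/16,Y:29/16)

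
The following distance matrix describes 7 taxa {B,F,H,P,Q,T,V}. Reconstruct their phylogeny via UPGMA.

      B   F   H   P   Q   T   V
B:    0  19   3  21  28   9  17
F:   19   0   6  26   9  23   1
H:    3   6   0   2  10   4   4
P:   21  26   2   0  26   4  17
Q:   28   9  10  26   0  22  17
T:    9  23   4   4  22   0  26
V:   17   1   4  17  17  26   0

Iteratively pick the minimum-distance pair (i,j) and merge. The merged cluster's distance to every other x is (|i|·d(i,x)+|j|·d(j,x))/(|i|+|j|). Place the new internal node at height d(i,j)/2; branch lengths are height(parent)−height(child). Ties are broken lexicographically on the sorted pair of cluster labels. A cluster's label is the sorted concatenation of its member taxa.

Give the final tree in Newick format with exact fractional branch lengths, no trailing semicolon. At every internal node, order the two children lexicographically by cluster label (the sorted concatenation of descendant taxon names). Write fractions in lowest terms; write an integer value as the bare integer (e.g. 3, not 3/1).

step 1: merge (F,V) at d=1; branch lengths F→1/2, V→1/2; new cluster FV
  updated: d(B,FV)=18, d(FV,H)=5, d(FV,P)=43/2, d(FV,Q)=13, d(FV,T)=49/2
step 2: merge (H,P) at d=2; branch lengths H→1, P→1; new cluster HP
  updated: d(B,HP)=12, d(FV,HP)=53/4, d(HP,Q)=18, d(HP,T)=4
step 3: merge (HP,T) at d=4; branch lengths HP→1, T→2; new cluster HPT
  updated: d(B,HPT)=11, d(FV,HPT)=17, d(HPT,Q)=58/3
step 4: merge (B,HPT) at d=11; branch lengths B→11/2, HPT→7/2; new cluster BHPT
  updated: d(BHPT,FV)=69/4, d(BHPT,Q)=43/2
step 5: merge (FV,Q) at d=13; branch lengths FV→6, Q→13/2; new cluster FQV
  updated: d(BHPT,FQV)=56/3
step 6: merge (BHPT,FQV) at d=56/3; branch lengths BHPT→23/6, FQV→17/6; new cluster BFHPQTV
final tree: ((B:11/2,((H:1,P:1):1,T:2):7/2):23/6,((F:1/2,V:1/2):6,Q:13/2):17/6)
total length: 205/6

((B:11/2,((H:1,P:1):1,T:2):7/2):23/6,((F:1/2,V:1/2):6,Q:13/2):17/6)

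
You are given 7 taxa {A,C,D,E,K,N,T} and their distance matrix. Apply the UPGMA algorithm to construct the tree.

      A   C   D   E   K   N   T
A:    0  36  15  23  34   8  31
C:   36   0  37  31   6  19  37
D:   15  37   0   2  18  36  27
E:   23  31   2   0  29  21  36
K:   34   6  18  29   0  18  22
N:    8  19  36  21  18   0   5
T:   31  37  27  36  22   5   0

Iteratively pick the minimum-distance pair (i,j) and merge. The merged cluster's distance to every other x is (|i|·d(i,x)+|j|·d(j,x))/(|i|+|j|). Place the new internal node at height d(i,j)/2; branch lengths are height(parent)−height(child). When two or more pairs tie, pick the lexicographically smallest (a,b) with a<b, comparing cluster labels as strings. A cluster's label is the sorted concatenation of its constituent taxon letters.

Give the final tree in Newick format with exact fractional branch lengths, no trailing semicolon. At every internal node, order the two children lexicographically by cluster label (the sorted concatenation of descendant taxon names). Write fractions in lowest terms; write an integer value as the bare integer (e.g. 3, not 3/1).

step 1: merge (D,E) at d=2; branch lengths D→1, E→1; new cluster DE
  updated: d(A,DE)=19, d(C,DE)=34, d(DE,K)=47/2, d(DE,N)=57/2, d(DE,T)=63/2
step 2: merge (N,T) at d=5; branch lengths N→5/2, T→5/2; new cluster NT
  updated: d(A,NT)=39/2, d(C,NT)=28, d(DE,NT)=30, d(K,NT)=20
step 3: merge (C,K) at d=6; branch lengths C→3, K→3; new cluster CK
  updated: d(A,CK)=35, d(CK,DE)=115/4, d(CK,NT)=24
step 4: merge (A,DE) at d=19; branch lengths A→19/2, DE→17/2; new cluster ADE
  updated: d(ADE,CK)=185/6, d(ADE,NT)=53/2
step 5: merge (CK,NT) at d=24; branch lengths CK→9, NT→19/2; new cluster CKNT
  updated: d(ADE,CKNT)=86/3
step 6: merge (ADE,CKNT) at d=86/3; branch lengths ADE→29/6, CKNT→7/3; new cluster ACDEKNT
final tree: ((A:19/2,(D:1,E:1):17/2):29/6,((C:3,K:3):9,(N:5/2,T:5/2):19/2):7/3)
total length: 170/3

((A:19/2,(D:1,E:1):17/2):29/6,((C:3,K:3):9,(N:5/2,T:5/2):19/2):7/3)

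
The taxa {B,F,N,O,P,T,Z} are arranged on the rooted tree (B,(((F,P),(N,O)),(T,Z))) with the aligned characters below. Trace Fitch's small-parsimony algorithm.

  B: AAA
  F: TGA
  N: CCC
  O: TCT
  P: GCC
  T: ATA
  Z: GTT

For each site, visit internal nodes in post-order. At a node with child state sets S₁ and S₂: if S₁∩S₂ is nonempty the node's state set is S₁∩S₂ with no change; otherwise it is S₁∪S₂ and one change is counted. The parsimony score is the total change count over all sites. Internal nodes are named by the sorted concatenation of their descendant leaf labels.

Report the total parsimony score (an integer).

11

[col 0] FP: children F:{T}, P:{G} ∪→ {G,T}; cost 1
[col 0] NO: children N:{C}, O:{T} ∪→ {C,T}; cost 1
[col 0] FNOP: children FP:{G,T}, NO:{C,T} ∩→ {T}; cost 0
[col 0] TZ: children T:{A}, Z:{G} ∪→ {A,G}; cost 1
[col 0] FNOPTZ: children FNOP:{T}, TZ:{A,G} ∪→ {A,G,T}; cost 1
[col 0] BFNOPTZ: children B:{A}, FNOPTZ:{A,G,T} ∩→ {A}; cost 0
[col 1] FP: children F:{G}, P:{C} ∪→ {C,G}; cost 1
[col 1] NO: children N:{C}, O:{C} ∩→ {C}; cost 0
[col 1] FNOP: children FP:{C,G}, NO:{C} ∩→ {C}; cost 0
[col 1] TZ: children T:{T}, Z:{T} ∩→ {T}; cost 0
[col 1] FNOPTZ: children FNOP:{C}, TZ:{T} ∪→ {C,T}; cost 1
[col 1] BFNOPTZ: children B:{A}, FNOPTZ:{C,T} ∪→ {A,C,T}; cost 1
[col 2] FP: children F:{A}, P:{C} ∪→ {A,C}; cost 1
[col 2] NO: children N:{C}, O:{T} ∪→ {C,T}; cost 1
[col 2] FNOP: children FP:{A,C}, NO:{C,T} ∩→ {C}; cost 0
[col 2] TZ: children T:{A}, Z:{T} ∪→ {A,T}; cost 1
[col 2] FNOPTZ: children FNOP:{C}, TZ:{A,T} ∪→ {A,C,T}; cost 1
[col 2] BFNOPTZ: children B:{A}, FNOPTZ:{A,C,T} ∩→ {A}; cost 0
per-site changes: [4, 3, 4]; total = 11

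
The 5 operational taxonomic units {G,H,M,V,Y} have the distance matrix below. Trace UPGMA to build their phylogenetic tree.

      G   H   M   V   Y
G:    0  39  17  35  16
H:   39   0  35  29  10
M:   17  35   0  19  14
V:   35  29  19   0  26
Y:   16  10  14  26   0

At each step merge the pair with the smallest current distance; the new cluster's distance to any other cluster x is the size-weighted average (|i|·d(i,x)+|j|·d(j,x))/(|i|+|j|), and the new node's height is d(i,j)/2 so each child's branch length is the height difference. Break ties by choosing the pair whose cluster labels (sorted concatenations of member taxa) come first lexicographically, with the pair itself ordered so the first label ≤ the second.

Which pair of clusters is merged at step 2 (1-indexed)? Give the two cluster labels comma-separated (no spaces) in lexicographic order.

1. join H+Y (d=10) ⇒ HY; edges |H|=5, |Y|=5
  updated: d(G,HY)=55/2, d(HY,M)=49/2, d(HY,V)=55/2
2. join G+M (d=17) ⇒ GM; edges |G|=17/2, |M|=17/2
  updated: d(GM,HY)=26, d(GM,V)=27
3. join GM+HY (d=26) ⇒ GHMY; edges |GM|=9/2, |HY|=8
  updated: d(GHMY,V)=109/4
4. join GHMY+V (d=109/4) ⇒ GHMVY; edges |GHMY|=5/8, |V|=109/8
final tree: (((G:17/2,M:17/2):9/2,(H:5,Y:5):8):5/8,V:109/8)
total length: 215/4

G,M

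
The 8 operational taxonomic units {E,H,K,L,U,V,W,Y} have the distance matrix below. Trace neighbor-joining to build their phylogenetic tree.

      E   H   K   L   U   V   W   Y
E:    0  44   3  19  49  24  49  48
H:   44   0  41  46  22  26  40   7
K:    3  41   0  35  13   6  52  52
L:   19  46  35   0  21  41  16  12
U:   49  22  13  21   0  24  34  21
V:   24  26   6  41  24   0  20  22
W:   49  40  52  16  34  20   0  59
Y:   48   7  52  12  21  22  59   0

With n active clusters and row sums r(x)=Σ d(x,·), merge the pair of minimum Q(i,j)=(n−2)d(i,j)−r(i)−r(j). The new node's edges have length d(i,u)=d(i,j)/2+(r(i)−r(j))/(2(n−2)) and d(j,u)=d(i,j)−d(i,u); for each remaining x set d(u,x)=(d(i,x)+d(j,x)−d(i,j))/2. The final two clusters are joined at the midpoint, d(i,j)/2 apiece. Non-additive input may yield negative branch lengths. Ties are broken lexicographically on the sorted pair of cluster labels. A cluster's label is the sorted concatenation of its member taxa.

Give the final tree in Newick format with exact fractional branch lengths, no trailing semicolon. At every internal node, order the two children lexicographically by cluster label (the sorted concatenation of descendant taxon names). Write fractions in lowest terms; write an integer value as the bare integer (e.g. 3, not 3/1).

(((((E:13/3,K:-4/3):49/4,V:5/4):281/32,(L:7/2,W:25/2):331/32):137/32,(H:19/4,Y:9/4):387/32):189/64,U:189/64)

step 1: merge (E,K) at d=3, Q=-420; branch lengths E→13/3, K→-4/3; new cluster EK
  updated: d(EK,H)=41, d(EK,L)=51/2, d(EK,U)=59/2, d(EK,V)=27/2, d(EK,W)=49, d(EK,Y)=97/2
step 2: merge (H,Y) at d=7, Q=-633/2; branch lengths H→19/4, Y→9/4; new cluster HY
  updated: d(EK,HY)=165/4, d(HY,L)=51/2, d(HY,U)=18, d(HY,V)=41/2, d(HY,W)=46
step 3: merge (L,W) at d=16, Q=-230; branch lengths L→7/2, W→25/2; new cluster LW
  updated: d(EK,LW)=117/4, d(HY,LW)=111/4, d(LW,U)=39/2, d(LW,V)=45/2
step 4: merge (EK,V) at d=27/2, Q=-307/2; branch lengths EK→49/4, V→5/4; new cluster EKV
  updated: d(EKV,HY)=193/8, d(EKV,LW)=153/8, d(EKV,U)=20
step 5: merge (EKV,LW) at d=153/8, Q=-731/8; branch lengths EKV→281/32, LW→331/32; new cluster EKLVW
  updated: d(EKLVW,HY)=131/8, d(EKLVW,U)=163/16
step 6: merge (EKLVW,HY) at d=131/8, Q=-713/16; branch lengths EKLVW→137/32, HY→387/32; new cluster EHKLVWY
  updated: d(EHKLVWY,U)=189/32
step 7: merge (EHKLVWY,U) at d=189/32; branch lengths EHKLVWY→189/64, U→189/64; new cluster EHKLUVWY
final tree: (((((E:13/3,K:-4/3):49/4,V:5/4):281/32,(L:7/2,W:25/2):331/32):137/32,(H:19/4,Y:9/4):387/32):189/64,U:189/64)
total length: 2589/32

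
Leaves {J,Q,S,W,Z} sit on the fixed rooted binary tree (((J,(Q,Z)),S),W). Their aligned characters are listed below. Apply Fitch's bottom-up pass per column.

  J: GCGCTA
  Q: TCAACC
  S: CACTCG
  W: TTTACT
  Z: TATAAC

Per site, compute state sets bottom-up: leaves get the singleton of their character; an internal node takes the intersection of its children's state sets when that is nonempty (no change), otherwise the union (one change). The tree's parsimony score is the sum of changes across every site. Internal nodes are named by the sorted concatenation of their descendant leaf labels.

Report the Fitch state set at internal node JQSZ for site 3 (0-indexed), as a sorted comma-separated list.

[col 0] QZ: children Q:{T}, Z:{T} ∩→ {T}; cost 0
[col 0] JQZ: children J:{G}, QZ:{T} ∪→ {G,T}; cost 1
[col 0] JQSZ: children JQZ:{G,T}, S:{C} ∪→ {C,G,T}; cost 1
[col 0] JQSWZ: children JQSZ:{C,G,T}, W:{T} ∩→ {T}; cost 0
[col 1] QZ: children Q:{C}, Z:{A} ∪→ {A,C}; cost 1
[col 1] JQZ: children J:{C}, QZ:{A,C} ∩→ {C}; cost 0
[col 1] JQSZ: children JQZ:{C}, S:{A} ∪→ {A,C}; cost 1
[col 1] JQSWZ: children JQSZ:{A,C}, W:{T} ∪→ {A,C,T}; cost 1
[col 2] QZ: children Q:{A}, Z:{T} ∪→ {A,T}; cost 1
[col 2] JQZ: children J:{G}, QZ:{A,T} ∪→ {A,G,T}; cost 1
[col 2] JQSZ: children JQZ:{A,G,T}, S:{C} ∪→ {A,C,G,T}; cost 1
[col 2] JQSWZ: children JQSZ:{A,C,G,T}, W:{T} ∩→ {T}; cost 0
[col 3] QZ: children Q:{A}, Z:{A} ∩→ {A}; cost 0
[col 3] JQZ: children J:{C}, QZ:{A} ∪→ {A,C}; cost 1
[col 3] JQSZ: children JQZ:{A,C}, S:{T} ∪→ {A,C,T}; cost 1
[col 3] JQSWZ: children JQSZ:{A,C,T}, W:{A} ∩→ {A}; cost 0
[col 4] QZ: children Q:{C}, Z:{A} ∪→ {A,C}; cost 1
[col 4] JQZ: children J:{T}, QZ:{A,C} ∪→ {A,C,T}; cost 1
[col 4] JQSZ: children JQZ:{A,C,T}, S:{C} ∩→ {C}; cost 0
[col 4] JQSWZ: children JQSZ:{C}, W:{C} ∩→ {C}; cost 0
[col 5] QZ: children Q:{C}, Z:{C} ∩→ {C}; cost 0
[col 5] JQZ: children J:{A}, QZ:{C} ∪→ {A,C}; cost 1
[col 5] JQSZ: children JQZ:{A,C}, S:{G} ∪→ {A,C,G}; cost 1
[col 5] JQSWZ: children JQSZ:{A,C,G}, W:{T} ∪→ {A,C,G,T}; cost 1
per-site changes: [2, 3, 3, 2, 2, 3]; total = 15

A,C,T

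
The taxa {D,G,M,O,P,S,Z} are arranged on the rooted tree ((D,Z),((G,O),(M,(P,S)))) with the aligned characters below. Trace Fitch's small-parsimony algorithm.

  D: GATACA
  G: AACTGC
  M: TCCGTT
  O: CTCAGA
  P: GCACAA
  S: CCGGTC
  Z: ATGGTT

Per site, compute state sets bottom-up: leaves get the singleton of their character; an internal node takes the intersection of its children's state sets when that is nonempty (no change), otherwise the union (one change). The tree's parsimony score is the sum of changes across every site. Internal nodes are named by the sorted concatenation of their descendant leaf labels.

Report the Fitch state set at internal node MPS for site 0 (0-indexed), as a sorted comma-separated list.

C,G,T

DZ@0: {G} ∪ {A} = {A,G} (union, +1)
GO@0: {A} ∪ {C} = {A,C} (union, +1)
PS@0: {G} ∪ {C} = {C,G} (union, +1)
MPS@0: {T} ∪ {C,G} = {C,G,T} (union, +1)
GMOPS@0: {A,C} ∩ {C,G,T} = {C} (intersection, +0)
DGMOPSZ@0: {A,G} ∪ {C} = {A,C,G} (union, +1)
DZ@1: {A} ∪ {T} = {A,T} (union, +1)
GO@1: {A} ∪ {T} = {A,T} (union, +1)
PS@1: {C} ∩ {C} = {C} (intersection, +0)
MPS@1: {C} ∩ {C} = {C} (intersection, +0)
GMOPS@1: {A,T} ∪ {C} = {A,C,T} (union, +1)
DGMOPSZ@1: {A,T} ∩ {A,C,T} = {A,T} (intersection, +0)
DZ@2: {T} ∪ {G} = {G,T} (union, +1)
GO@2: {C} ∩ {C} = {C} (intersection, +0)
PS@2: {A} ∪ {G} = {A,G} (union, +1)
MPS@2: {C} ∪ {A,G} = {A,C,G} (union, +1)
GMOPS@2: {C} ∩ {A,C,G} = {C} (intersection, +0)
DGMOPSZ@2: {G,T} ∪ {C} = {C,G,T} (union, +1)
DZ@3: {A} ∪ {G} = {A,G} (union, +1)
GO@3: {T} ∪ {A} = {A,T} (union, +1)
PS@3: {C} ∪ {G} = {C,G} (union, +1)
MPS@3: {G} ∩ {C,G} = {G} (intersection, +0)
GMOPS@3: {A,T} ∪ {G} = {A,G,T} (union, +1)
DGMOPSZ@3: {A,G} ∩ {A,G,T} = {A,G} (intersection, +0)
DZ@4: {C} ∪ {T} = {C,T} (union, +1)
GO@4: {G} ∩ {G} = {G} (intersection, +0)
PS@4: {A} ∪ {T} = {A,T} (union, +1)
MPS@4: {T} ∩ {A,T} = {T} (intersection, +0)
GMOPS@4: {G} ∪ {T} = {G,T} (union, +1)
DGMOPSZ@4: {C,T} ∩ {G,T} = {T} (intersection, +0)
DZ@5: {A} ∪ {T} = {A,T} (union, +1)
GO@5: {C} ∪ {A} = {A,C} (union, +1)
PS@5: {A} ∪ {C} = {A,C} (union, +1)
MPS@5: {T} ∪ {A,C} = {A,C,T} (union, +1)
GMOPS@5: {A,C} ∩ {A,C,T} = {A,C} (intersection, +0)
DGMOPSZ@5: {A,T} ∩ {A,C} = {A} (intersection, +0)
per-site changes: [5, 3, 4, 4, 3, 4]; total = 23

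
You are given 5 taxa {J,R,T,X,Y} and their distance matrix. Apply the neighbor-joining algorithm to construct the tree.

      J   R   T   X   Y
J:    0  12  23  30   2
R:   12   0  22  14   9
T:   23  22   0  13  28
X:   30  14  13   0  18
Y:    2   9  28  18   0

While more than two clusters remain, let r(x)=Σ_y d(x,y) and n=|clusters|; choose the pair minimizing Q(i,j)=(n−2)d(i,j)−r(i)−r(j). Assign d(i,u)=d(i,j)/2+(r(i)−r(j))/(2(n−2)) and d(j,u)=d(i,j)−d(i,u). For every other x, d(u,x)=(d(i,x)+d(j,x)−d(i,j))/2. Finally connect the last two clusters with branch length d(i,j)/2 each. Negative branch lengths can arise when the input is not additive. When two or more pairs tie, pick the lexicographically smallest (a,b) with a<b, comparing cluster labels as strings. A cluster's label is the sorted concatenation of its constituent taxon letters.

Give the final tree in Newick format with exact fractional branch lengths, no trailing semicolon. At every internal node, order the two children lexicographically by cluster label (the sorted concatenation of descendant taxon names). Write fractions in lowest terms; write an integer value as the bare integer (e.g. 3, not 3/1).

1. join T+X (d=13, Q=-122) ⇒ TX; edges |T|=25/3, |X|=14/3
  updated: d(J,TX)=20, d(R,TX)=23/2, d(TX,Y)=33/2
2. join J+Y (d=2, Q=-115/2) ⇒ JY; edges |J|=21/8, |Y|=-5/8
  updated: d(JY,R)=19/2, d(JY,TX)=69/4
3. join JY+R (d=19/2, Q=-153/4) ⇒ JRY; edges |JY|=61/8, |R|=15/8
  updated: d(JRY,TX)=77/8
4. join JRY+TX (d=77/8) ⇒ JRTXY; edges |JRY|=77/16, |TX|=77/16
final tree: (((J:21/8,Y:-5/8):61/8,R:15/8):77/16,(T:25/3,X:14/3):77/16)
total length: 273/8

(((J:21/8,Y:-5/8):61/8,R:15/8):77/16,(T:25/3,X:14/3):77/16)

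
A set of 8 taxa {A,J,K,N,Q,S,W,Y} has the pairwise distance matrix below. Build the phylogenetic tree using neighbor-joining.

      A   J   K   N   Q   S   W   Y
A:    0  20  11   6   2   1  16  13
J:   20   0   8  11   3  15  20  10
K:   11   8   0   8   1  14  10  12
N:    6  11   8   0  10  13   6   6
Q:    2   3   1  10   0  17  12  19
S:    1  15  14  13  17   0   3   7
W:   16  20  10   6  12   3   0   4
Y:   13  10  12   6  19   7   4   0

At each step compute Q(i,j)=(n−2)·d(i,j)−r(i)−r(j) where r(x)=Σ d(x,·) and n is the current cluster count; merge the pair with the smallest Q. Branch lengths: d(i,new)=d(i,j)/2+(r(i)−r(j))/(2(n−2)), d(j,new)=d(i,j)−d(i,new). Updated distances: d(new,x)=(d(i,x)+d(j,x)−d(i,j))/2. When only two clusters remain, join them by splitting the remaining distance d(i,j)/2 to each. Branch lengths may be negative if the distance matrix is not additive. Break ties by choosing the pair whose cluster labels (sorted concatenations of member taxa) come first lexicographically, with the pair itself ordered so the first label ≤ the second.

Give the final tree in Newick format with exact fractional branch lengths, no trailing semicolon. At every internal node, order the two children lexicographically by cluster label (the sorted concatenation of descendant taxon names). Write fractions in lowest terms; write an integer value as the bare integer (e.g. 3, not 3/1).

iteration 1: select A,S (d=1, Q=-133); attach at lengths (5/12, 7/12); label the merged cluster AS
  updated: d(AS,J)=17, d(AS,K)=12, d(AS,N)=9, d(AS,Q)=9, d(AS,W)=9, d(AS,Y)=19/2
iteration 2: select J,Q (d=3, Q=-108); attach at lengths (3, 0); label the merged cluster JQ
  updated: d(AS,JQ)=23/2, d(JQ,K)=3, d(JQ,N)=9, d(JQ,W)=29/2, d(JQ,Y)=13
iteration 3: select JQ,K (d=3, Q=-84); attach at lengths (9/4, 3/4); label the merged cluster JKQ
  updated: d(AS,JKQ)=41/4, d(JKQ,N)=7, d(JKQ,W)=43/4, d(JKQ,Y)=11
iteration 4: select W,Y (d=4, Q=-193/4); attach at lengths (15/8, 17/8); label the merged cluster WY
  updated: d(AS,WY)=29/4, d(JKQ,WY)=71/8, d(N,WY)=4
iteration 5: select AS,JKQ (d=41/4, Q=-257/8); attach at lengths (167/32, 161/32); label the merged cluster AJKQS
  updated: d(AJKQS,N)=23/8, d(AJKQS,WY)=47/16
iteration 6: select AJKQS,N (d=23/8, Q=-157/16); attach at lengths (29/32, 63/32); label the merged cluster AJKNQS
  updated: d(AJKNQS,WY)=65/32
iteration 7: select AJKNQS,WY (d=65/32); attach at lengths (65/64, 65/64); label the merged cluster AJKNQSWY
final tree: ((((A:5/12,S:7/12):167/32,((J:3,Q:0):9/4,K:3/4):161/32):29/32,N:63/32):65/64,(W:15/8,Y:17/8):65/64)
total length: 837/32

((((A:5/12,S:7/12):167/32,((J:3,Q:0):9/4,K:3/4):161/32):29/32,N:63/32):65/64,(W:15/8,Y:17/8):65/64)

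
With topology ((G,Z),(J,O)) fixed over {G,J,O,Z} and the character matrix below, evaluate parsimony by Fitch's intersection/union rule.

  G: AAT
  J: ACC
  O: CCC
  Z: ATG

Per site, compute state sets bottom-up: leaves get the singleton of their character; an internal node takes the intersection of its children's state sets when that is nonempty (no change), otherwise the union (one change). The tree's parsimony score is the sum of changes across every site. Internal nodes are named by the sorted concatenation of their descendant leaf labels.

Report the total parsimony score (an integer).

[col 0] GZ: children G:{A}, Z:{A} ∩→ {A}; cost 0
[col 0] JO: children J:{A}, O:{C} ∪→ {A,C}; cost 1
[col 0] GJOZ: children GZ:{A}, JO:{A,C} ∩→ {A}; cost 0
[col 1] GZ: children G:{A}, Z:{T} ∪→ {A,T}; cost 1
[col 1] JO: children J:{C}, O:{C} ∩→ {C}; cost 0
[col 1] GJOZ: children GZ:{A,T}, JO:{C} ∪→ {A,C,T}; cost 1
[col 2] GZ: children G:{T}, Z:{G} ∪→ {G,T}; cost 1
[col 2] JO: children J:{C}, O:{C} ∩→ {C}; cost 0
[col 2] GJOZ: children GZ:{G,T}, JO:{C} ∪→ {C,G,T}; cost 1
per-site changes: [1, 2, 2]; total = 5

5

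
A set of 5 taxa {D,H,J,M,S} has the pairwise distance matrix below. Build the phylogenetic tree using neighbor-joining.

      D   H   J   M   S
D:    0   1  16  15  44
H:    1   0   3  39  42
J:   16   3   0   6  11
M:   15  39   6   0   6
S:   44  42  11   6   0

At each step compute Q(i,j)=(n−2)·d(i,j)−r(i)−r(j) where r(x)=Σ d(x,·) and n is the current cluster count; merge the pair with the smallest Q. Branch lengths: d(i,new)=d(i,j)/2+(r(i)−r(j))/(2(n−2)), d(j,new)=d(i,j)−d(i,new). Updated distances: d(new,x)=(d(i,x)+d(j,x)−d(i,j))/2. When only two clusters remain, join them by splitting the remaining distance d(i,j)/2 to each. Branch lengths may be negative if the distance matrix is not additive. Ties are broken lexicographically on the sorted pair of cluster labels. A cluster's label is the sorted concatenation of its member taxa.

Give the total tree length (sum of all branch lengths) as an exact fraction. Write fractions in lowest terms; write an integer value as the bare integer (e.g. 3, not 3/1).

step 1: merge (D,H) at d=1, Q=-158; branch lengths D→-1, H→2; new cluster DH
  updated: d(DH,J)=9, d(DH,M)=53/2, d(DH,S)=85/2
step 2: merge (DH,J) at d=9, Q=-86; branch lengths DH→35/2, J→-17/2; new cluster DHJ
  updated: d(DHJ,M)=47/4, d(DHJ,S)=89/4
step 3: merge (DHJ,M) at d=47/4, Q=-40; branch lengths DHJ→14, M→-9/4; new cluster DHJM
  updated: d(DHJM,S)=33/4
step 4: merge (DHJM,S) at d=33/4; branch lengths DHJM→33/8, S→33/8; new cluster DHJMS
final tree: ((((D:-1,H:2):35/2,J:-17/2):14,M:-9/4):33/8,S:33/8)
total length: 30

30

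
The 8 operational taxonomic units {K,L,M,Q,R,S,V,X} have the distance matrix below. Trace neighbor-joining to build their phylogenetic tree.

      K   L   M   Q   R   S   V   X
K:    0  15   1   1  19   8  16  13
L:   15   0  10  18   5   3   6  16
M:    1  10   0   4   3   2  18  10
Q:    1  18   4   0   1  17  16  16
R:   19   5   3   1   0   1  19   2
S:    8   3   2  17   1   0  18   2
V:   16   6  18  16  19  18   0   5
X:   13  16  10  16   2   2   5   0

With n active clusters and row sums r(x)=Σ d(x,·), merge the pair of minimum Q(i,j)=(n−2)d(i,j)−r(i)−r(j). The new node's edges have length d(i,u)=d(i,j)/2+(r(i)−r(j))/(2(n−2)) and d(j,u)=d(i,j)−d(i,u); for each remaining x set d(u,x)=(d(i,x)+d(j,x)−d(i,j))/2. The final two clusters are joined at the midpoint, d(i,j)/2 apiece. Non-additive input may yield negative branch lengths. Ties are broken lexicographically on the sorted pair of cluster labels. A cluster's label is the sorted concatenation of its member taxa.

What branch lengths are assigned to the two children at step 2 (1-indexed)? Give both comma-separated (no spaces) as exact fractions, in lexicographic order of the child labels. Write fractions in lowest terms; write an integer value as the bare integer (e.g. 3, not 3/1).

step 1: merge (K,Q) at d=1, Q=-140; branch lengths K→1/2, Q→1/2; new cluster KQ
  updated: d(KQ,L)=16, d(KQ,M)=2, d(KQ,R)=19/2, d(KQ,S)=12, d(KQ,V)=31/2, d(KQ,X)=14
step 2: merge (L,V) at d=6, Q=-215/2; branch lengths L→9/20, V→111/20; new cluster LV
  updated: d(KQ,LV)=51/4, d(LV,M)=11, d(LV,R)=9, d(LV,S)=15/2, d(LV,X)=15/2
step 3: merge (KQ,M) at d=2, Q=-281/4; branch lengths KQ→121/32, M→-57/32; new cluster KMQ
  updated: d(KMQ,LV)=87/8, d(KMQ,R)=21/4, d(KMQ,S)=6, d(KMQ,X)=11
step 4: merge (KMQ,LV) at d=87/8, Q=-283/8; branch lengths KMQ→247/48, LV→275/48; new cluster KLMQV
  updated: d(KLMQV,R)=27/16, d(KLMQV,S)=21/16, d(KLMQV,X)=61/16
step 5: merge (KLMQV,S) at d=21/16, Q=-17/2; branch lengths KLMQV→41/32, S→1/32; new cluster KLMQSV
  updated: d(KLMQSV,R)=11/16, d(KLMQSV,X)=9/4
step 6: merge (KLMQSV,R) at d=11/16, Q=-79/16; branch lengths KLMQSV→15/32, R→7/32; new cluster KLMQRSV
  updated: d(KLMQRSV,X)=57/32
step 7: merge (KLMQRSV,X) at d=57/32; branch lengths KLMQRSV→57/64, X→57/64; new cluster KLMQRSVX
final tree: ((((((K:1/2,Q:1/2):121/32,M:-57/32):247/48,(L:9/20,V:111/20):275/48):41/32,S:1/32):15/32,R:7/32):57/64,X:57/64)
total length: 757/32

9/20,111/20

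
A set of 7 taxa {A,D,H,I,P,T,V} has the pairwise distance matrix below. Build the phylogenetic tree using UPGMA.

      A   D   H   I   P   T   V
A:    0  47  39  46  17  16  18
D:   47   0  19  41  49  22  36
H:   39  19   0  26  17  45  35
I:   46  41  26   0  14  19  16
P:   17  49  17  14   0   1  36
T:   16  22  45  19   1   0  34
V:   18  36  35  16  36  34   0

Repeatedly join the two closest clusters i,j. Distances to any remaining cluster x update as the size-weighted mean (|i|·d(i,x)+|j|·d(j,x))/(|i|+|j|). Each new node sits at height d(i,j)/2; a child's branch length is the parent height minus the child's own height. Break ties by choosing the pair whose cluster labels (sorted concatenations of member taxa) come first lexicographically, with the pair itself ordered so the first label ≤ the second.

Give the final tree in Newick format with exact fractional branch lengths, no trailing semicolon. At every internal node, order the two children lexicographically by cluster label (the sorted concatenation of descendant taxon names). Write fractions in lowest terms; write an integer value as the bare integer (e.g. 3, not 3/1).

(((A:33/4,(P:1/2,T:1/2):31/4):17/3,(I:8,V:8):71/12):59/15,(D:19/2,H:19/2):167/20)

1. join P+T (d=1) ⇒ PT; edges |P|=1/2, |T|=1/2
  updated: d(A,PT)=33/2, d(D,PT)=71/2, d(H,PT)=31, d(I,PT)=33/2, d(PT,V)=35
2. join I+V (d=16) ⇒ IV; edges |I|=8, |V|=8
  updated: d(A,IV)=32, d(D,IV)=77/2, d(H,IV)=61/2, d(IV,PT)=103/4
3. join A+PT (d=33/2) ⇒ APT; edges |A|=33/4, |PT|=31/4
  updated: d(APT,D)=118/3, d(APT,H)=101/3, d(APT,IV)=167/6
4. join D+H (d=19) ⇒ DH; edges |D|=19/2, |H|=19/2
  updated: d(APT,DH)=73/2, d(DH,IV)=69/2
5. join APT+IV (d=167/6) ⇒ AIPTV; edges |APT|=17/3, |IV|=71/12
  updated: d(AIPTV,DH)=357/10
6. join AIPTV+DH (d=357/10) ⇒ ADHIPTV; edges |AIPTV|=59/15, |DH|=167/20
final tree: (((A:33/4,(P:1/2,T:1/2):31/4):17/3,(I:8,V:8):71/12):59/15,(D:19/2,H:19/2):167/20)
total length: 1138/15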